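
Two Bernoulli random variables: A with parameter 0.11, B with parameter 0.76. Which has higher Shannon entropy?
B

For binary distributions, entropy is maximized at p=0.5 and decreases as p moves toward 0 or 1.

H(A) = H(0.11) = 0.4999 bits
H(B) = H(0.76) = 0.7950 bits

Distribution B (p=0.76) is closer to uniform (p=0.5), so it has higher entropy.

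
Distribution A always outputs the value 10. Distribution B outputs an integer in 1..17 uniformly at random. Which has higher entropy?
B

A is deterministic, so H(A) = 0. B is uniform over 17 outcomes, so H(B) = log₂(17) = 4.087 bits. Any distribution with genuine randomness has higher entropy than a deterministic one.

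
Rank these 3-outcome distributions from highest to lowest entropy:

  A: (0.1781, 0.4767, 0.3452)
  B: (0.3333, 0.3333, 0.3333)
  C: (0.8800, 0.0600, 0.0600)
B > A > C

Key insight: Entropy is maximized by uniform distributions and minimized by concentrated distributions.

- Uniform distributions have maximum entropy log₂(3) = 1.5850 bits
- The more "peaked" or concentrated a distribution, the lower its entropy

Entropies:
  H(A) = 1.4825 bits
  H(B) = 1.5850 bits
  H(C) = 0.6494 bits

Ranking: B > A > C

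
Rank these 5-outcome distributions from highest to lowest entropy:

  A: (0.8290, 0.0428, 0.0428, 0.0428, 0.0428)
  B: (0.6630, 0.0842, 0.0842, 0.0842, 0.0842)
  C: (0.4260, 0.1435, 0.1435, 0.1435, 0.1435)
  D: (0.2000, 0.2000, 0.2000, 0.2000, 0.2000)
D > C > B > A

Key insight: Entropy is maximized by uniform distributions and minimized by concentrated distributions.

Entropies:
  H(A) = 1.0020 bits
  H(B) = 1.5959 bits
  H(C) = 2.1321 bits
  H(D) = 2.3219 bits

Ranking: D > C > B > A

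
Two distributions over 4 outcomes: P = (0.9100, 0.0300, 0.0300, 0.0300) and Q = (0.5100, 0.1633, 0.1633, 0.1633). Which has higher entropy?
Q

P is highly concentrated on one outcome (91%), making it nearly deterministic. Q spreads its mass more evenly (max 51%). The more spread-out distribution has higher entropy: H(P) ≈ 0.579 bits, H(Q) ≈ 1.776 bits.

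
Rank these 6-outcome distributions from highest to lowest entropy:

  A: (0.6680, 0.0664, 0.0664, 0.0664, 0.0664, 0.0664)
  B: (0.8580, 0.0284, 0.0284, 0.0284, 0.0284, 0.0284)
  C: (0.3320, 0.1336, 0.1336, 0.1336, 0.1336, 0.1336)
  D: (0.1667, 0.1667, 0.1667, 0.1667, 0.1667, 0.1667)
D > C > A > B

Key insight: Entropy is maximized by uniform distributions and minimized by concentrated distributions.

Entropies:
  H(A) = 1.6878 bits
  H(B) = 0.9192 bits
  H(C) = 2.4680 bits
  H(D) = 2.5850 bits

Ranking: D > C > A > B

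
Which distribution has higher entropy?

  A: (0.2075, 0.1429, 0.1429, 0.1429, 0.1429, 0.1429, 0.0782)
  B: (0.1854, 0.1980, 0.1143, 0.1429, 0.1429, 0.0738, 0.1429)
A

Both distributions are close to uniform, making this a harder comparison.

H(A) = 2.7635 bits
H(B) = 2.7515 bits

The distribution closer to uniform has higher entropy.
Answer: A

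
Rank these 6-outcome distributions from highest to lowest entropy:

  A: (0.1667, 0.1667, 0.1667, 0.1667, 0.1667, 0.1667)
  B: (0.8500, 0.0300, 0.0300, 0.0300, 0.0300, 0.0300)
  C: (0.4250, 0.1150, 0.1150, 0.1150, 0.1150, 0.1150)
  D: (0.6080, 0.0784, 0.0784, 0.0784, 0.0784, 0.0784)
A > C > D > B

Key insight: Entropy is maximized by uniform distributions and minimized by concentrated distributions.

Entropies:
  H(A) = 2.5850 bits
  H(B) = 0.9581 bits
  H(C) = 2.3188 bits
  H(D) = 1.8763 bits

Ranking: A > C > D > B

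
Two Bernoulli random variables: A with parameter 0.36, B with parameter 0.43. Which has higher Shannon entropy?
B

For binary distributions, entropy is maximized at p=0.5 and decreases as p moves toward 0 or 1.

H(A) = H(0.36) = 0.9427 bits
H(B) = H(0.43) = 0.9858 bits

Distribution B (p=0.43) is closer to uniform (p=0.5), so it has higher entropy.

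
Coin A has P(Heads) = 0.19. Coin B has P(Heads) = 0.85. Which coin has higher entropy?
A

For binary distributions, entropy is maximized at p=0.5 and decreases as p moves toward 0 or 1.

H(A) = H(0.19) = 0.7015 bits
H(B) = H(0.85) = 0.6098 bits

Distribution A (p=0.19) is closer to uniform (p=0.5), so it has higher entropy.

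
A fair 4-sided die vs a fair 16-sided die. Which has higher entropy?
16-sided die

Both are uniform distributions; for uniform over n outcomes, H = log₂(n). H(4-sided) = log₂(4) = 2.000 bits and H(16-sided) = log₂(16) = 4.000 bits. More outcomes in a uniform distribution means higher entropy.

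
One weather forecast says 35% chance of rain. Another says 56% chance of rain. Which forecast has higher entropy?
56% forecast

Treat each forecast as a Bernoulli distribution. Binary entropy is maximized at p=0.5 and falls off symmetrically toward 0 or 1. The 56% forecast is closer to 50%, so it is more uncertain. H(35%) ≈ 0.934 bits, H(56%) ≈ 0.990 bits.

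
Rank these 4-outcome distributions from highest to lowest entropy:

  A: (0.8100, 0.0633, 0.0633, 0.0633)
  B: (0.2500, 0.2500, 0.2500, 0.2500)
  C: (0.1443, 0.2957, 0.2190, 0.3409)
B > C > A

Key insight: Entropy is maximized by uniform distributions and minimized by concentrated distributions.

- Uniform distributions have maximum entropy log₂(4) = 2.0000 bits
- The more "peaked" or concentrated a distribution, the lower its entropy

Entropies:
  H(A) = 1.0026 bits
  H(B) = 2.0000 bits
  H(C) = 1.9320 bits

Ranking: B > C > A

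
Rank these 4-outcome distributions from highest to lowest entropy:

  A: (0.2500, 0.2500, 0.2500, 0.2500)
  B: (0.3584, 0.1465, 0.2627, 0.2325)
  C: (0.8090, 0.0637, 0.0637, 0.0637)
A > B > C

Key insight: Entropy is maximized by uniform distributions and minimized by concentrated distributions.

- Uniform distributions have maximum entropy log₂(4) = 2.0000 bits
- The more "peaked" or concentrated a distribution, the lower its entropy

Entropies:
  H(A) = 2.0000 bits
  H(B) = 1.9324 bits
  H(C) = 1.0063 bits

Ranking: A > B > C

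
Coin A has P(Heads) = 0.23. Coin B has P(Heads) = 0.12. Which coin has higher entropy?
A

For binary distributions, entropy is maximized at p=0.5 and decreases as p moves toward 0 or 1.

H(A) = H(0.23) = 0.7780 bits
H(B) = H(0.12) = 0.5294 bits

Distribution A (p=0.23) is closer to uniform (p=0.5), so it has higher entropy.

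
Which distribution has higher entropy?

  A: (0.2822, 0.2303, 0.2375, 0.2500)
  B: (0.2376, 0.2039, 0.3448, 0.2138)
A

Both distributions are close to uniform, making this a harder comparison.

H(A) = 1.9955 bits
H(B) = 1.9658 bits

The distribution closer to uniform has higher entropy.
Answer: A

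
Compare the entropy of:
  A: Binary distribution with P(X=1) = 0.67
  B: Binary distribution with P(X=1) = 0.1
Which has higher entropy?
A

For binary distributions, entropy is maximized at p=0.5 and decreases as p moves toward 0 or 1.

H(A) = H(0.67) = 0.9149 bits
H(B) = H(0.1) = 0.4690 bits

Distribution A (p=0.67) is closer to uniform (p=0.5), so it has higher entropy.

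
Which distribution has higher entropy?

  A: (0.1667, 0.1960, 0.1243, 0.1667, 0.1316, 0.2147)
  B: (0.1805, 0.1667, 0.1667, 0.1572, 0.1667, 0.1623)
B

Both distributions are close to uniform, making this a harder comparison.

H(A) = 2.5580 bits
H(B) = 2.5837 bits

The distribution closer to uniform has higher entropy.
Answer: B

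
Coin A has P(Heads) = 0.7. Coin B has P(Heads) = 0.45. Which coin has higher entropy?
B

For binary distributions, entropy is maximized at p=0.5 and decreases as p moves toward 0 or 1.

H(A) = H(0.7) = 0.8813 bits
H(B) = H(0.45) = 0.9928 bits

Distribution B (p=0.45) is closer to uniform (p=0.5), so it has higher entropy.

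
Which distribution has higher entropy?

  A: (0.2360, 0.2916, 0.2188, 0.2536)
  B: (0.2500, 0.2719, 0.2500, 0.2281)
B

Both distributions are close to uniform, making this a harder comparison.

H(A) = 1.9917 bits
H(B) = 1.9972 bits

The distribution closer to uniform has higher entropy.
Answer: B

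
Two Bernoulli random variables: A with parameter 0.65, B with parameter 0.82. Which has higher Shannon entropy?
A

For binary distributions, entropy is maximized at p=0.5 and decreases as p moves toward 0 or 1.

H(A) = H(0.65) = 0.9341 bits
H(B) = H(0.82) = 0.6801 bits

Distribution A (p=0.65) is closer to uniform (p=0.5), so it has higher entropy.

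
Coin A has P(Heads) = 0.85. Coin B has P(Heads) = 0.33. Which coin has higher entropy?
B

For binary distributions, entropy is maximized at p=0.5 and decreases as p moves toward 0 or 1.

H(A) = H(0.85) = 0.6098 bits
H(B) = H(0.33) = 0.9149 bits

Distribution B (p=0.33) is closer to uniform (p=0.5), so it has higher entropy.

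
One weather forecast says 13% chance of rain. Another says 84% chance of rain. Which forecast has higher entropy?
84% forecast

Treat each forecast as a Bernoulli distribution. Binary entropy is maximized at p=0.5 and falls off symmetrically toward 0 or 1. The 84% forecast is closer to 50%, so it is more uncertain. H(13%) ≈ 0.557 bits, H(84%) ≈ 0.634 bits.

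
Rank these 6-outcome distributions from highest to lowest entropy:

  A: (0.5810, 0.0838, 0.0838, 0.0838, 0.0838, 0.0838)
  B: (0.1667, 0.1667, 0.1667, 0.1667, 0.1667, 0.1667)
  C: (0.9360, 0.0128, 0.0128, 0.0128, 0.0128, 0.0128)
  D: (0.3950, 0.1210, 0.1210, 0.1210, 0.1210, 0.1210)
B > D > A > C

Key insight: Entropy is maximized by uniform distributions and minimized by concentrated distributions.

Entropies:
  H(A) = 1.9539 bits
  H(B) = 2.5850 bits
  H(C) = 0.4917 bits
  H(D) = 2.3727 bits

Ranking: B > D > A > C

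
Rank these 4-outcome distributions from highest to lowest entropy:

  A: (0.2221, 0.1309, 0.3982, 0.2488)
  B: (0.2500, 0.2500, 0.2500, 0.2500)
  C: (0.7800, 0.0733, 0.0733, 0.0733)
B > A > C

Key insight: Entropy is maximized by uniform distributions and minimized by concentrated distributions.

- Uniform distributions have maximum entropy log₂(4) = 2.0000 bits
- The more "peaked" or concentrated a distribution, the lower its entropy

Entropies:
  H(A) = 1.8944 bits
  H(B) = 2.0000 bits
  H(C) = 1.1089 bits

Ranking: B > A > C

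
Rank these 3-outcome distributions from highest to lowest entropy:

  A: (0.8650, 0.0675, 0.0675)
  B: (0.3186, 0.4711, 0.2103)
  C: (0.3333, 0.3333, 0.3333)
C > B > A

Key insight: Entropy is maximized by uniform distributions and minimized by concentrated distributions.

- Uniform distributions have maximum entropy log₂(3) = 1.5850 bits
- The more "peaked" or concentrated a distribution, the lower its entropy

Entropies:
  H(A) = 0.7060 bits
  H(B) = 1.5104 bits
  H(C) = 1.5850 bits

Ranking: C > B > A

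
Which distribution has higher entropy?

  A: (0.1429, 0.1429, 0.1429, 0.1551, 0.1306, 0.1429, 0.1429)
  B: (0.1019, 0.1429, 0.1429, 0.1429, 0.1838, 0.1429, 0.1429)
A

Both distributions are close to uniform, making this a harder comparison.

H(A) = 2.8058 bits
H(B) = 2.7901 bits

The distribution closer to uniform has higher entropy.
Answer: A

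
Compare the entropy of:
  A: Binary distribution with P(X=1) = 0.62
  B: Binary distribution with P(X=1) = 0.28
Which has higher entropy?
A

For binary distributions, entropy is maximized at p=0.5 and decreases as p moves toward 0 or 1.

H(A) = H(0.62) = 0.9580 bits
H(B) = H(0.28) = 0.8555 bits

Distribution A (p=0.62) is closer to uniform (p=0.5), so it has higher entropy.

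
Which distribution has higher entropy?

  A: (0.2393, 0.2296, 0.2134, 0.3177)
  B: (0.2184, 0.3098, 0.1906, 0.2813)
A

Both distributions are close to uniform, making this a harder comparison.

H(A) = 1.9822 bits
H(B) = 1.9736 bits

The distribution closer to uniform has higher entropy.
Answer: A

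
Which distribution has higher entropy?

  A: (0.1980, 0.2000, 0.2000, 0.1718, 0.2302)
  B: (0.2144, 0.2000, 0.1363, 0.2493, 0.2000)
A

Both distributions are close to uniform, making this a harder comparison.

H(A) = 2.3158 bits
H(B) = 2.2966 bits

The distribution closer to uniform has higher entropy.
Answer: A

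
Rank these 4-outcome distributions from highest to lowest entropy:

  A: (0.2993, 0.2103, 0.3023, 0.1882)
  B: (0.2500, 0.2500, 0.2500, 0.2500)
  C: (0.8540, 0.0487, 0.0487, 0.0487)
B > A > C

Key insight: Entropy is maximized by uniform distributions and minimized by concentrated distributions.

- Uniform distributions have maximum entropy log₂(4) = 2.0000 bits
- The more "peaked" or concentrated a distribution, the lower its entropy

Entropies:
  H(A) = 1.9691 bits
  H(B) = 2.0000 bits
  H(C) = 0.8311 bits

Ranking: B > A > C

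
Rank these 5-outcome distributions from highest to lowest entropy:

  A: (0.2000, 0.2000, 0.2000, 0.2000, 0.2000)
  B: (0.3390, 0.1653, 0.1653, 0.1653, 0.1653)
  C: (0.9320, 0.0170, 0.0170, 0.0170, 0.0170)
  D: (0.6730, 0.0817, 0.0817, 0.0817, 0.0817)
A > B > D > C

Key insight: Entropy is maximized by uniform distributions and minimized by concentrated distributions.

Entropies:
  H(A) = 2.3219 bits
  H(B) = 2.2459 bits
  H(C) = 0.4944 bits
  H(D) = 1.5658 bits

Ranking: A > B > D > C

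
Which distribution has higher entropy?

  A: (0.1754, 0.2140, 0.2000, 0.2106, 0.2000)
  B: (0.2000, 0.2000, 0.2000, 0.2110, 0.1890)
B

Both distributions are close to uniform, making this a harder comparison.

H(A) = 2.3186 bits
H(B) = 2.3211 bits

The distribution closer to uniform has higher entropy.
Answer: B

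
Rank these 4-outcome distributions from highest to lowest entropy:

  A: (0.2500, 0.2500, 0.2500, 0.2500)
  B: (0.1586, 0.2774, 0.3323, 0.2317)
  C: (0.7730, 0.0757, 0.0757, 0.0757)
A > B > C

Key insight: Entropy is maximized by uniform distributions and minimized by concentrated distributions.

- Uniform distributions have maximum entropy log₂(4) = 2.0000 bits
- The more "peaked" or concentrated a distribution, the lower its entropy

Entropies:
  H(A) = 2.0000 bits
  H(B) = 1.9515 bits
  H(C) = 1.1325 bits

Ranking: A > B > C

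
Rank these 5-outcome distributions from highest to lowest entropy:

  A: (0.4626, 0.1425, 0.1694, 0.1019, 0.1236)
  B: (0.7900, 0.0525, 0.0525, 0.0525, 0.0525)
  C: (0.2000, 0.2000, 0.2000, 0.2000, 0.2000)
C > A > B

Key insight: Entropy is maximized by uniform distributions and minimized by concentrated distributions.

- Uniform distributions have maximum entropy log₂(5) = 2.3219 bits
- The more "peaked" or concentrated a distribution, the lower its entropy

Entropies:
  H(A) = 2.0576 bits
  H(B) = 1.1615 bits
  H(C) = 2.3219 bits

Ranking: C > A > B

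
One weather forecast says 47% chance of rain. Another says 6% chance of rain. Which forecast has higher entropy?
47% forecast

Treat each forecast as a Bernoulli distribution. Binary entropy is maximized at p=0.5 and falls off symmetrically toward 0 or 1. The 47% forecast is closer to 50%, so it is more uncertain. H(47%) ≈ 0.997 bits, H(6%) ≈ 0.327 bits.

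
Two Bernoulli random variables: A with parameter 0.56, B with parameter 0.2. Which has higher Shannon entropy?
A

For binary distributions, entropy is maximized at p=0.5 and decreases as p moves toward 0 or 1.

H(A) = H(0.56) = 0.9896 bits
H(B) = H(0.2) = 0.7219 bits

Distribution A (p=0.56) is closer to uniform (p=0.5), so it has higher entropy.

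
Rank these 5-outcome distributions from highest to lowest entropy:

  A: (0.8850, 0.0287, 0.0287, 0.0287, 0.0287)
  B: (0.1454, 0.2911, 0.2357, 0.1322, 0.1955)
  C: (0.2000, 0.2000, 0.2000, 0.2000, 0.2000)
C > B > A

Key insight: Entropy is maximized by uniform distributions and minimized by concentrated distributions.

- Uniform distributions have maximum entropy log₂(5) = 2.3219 bits
- The more "peaked" or concentrated a distribution, the lower its entropy

Entropies:
  H(A) = 0.7448 bits
  H(B) = 2.2606 bits
  H(C) = 2.3219 bits

Ranking: C > B > A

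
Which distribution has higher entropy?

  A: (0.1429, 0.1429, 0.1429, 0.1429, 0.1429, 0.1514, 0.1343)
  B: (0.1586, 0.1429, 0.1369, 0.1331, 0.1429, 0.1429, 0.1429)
A

Both distributions are close to uniform, making this a harder comparison.

H(A) = 2.8066 bits
H(B) = 2.8055 bits

The distribution closer to uniform has higher entropy.
Answer: A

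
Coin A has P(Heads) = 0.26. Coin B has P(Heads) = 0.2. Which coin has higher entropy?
A

For binary distributions, entropy is maximized at p=0.5 and decreases as p moves toward 0 or 1.

H(A) = H(0.26) = 0.8267 bits
H(B) = H(0.2) = 0.7219 bits

Distribution A (p=0.26) is closer to uniform (p=0.5), so it has higher entropy.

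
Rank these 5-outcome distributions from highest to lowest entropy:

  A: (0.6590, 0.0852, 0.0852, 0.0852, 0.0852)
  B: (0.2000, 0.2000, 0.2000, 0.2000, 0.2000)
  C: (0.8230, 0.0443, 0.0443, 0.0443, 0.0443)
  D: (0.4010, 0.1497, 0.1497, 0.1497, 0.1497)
B > D > A > C

Key insight: Entropy is maximized by uniform distributions and minimized by concentrated distributions.

Entropies:
  H(A) = 1.6078 bits
  H(B) = 2.3219 bits
  H(C) = 1.0275 bits
  H(D) = 2.1695 bits

Ranking: B > D > A > C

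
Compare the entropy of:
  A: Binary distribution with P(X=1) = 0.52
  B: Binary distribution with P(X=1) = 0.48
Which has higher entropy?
Equal

For binary distributions, entropy is maximized at p=0.5 and decreases as p moves toward 0 or 1.

H(A) = H(0.52) = 0.9988 bits
H(B) = H(0.48) = 0.9988 bits

Both distributions are equally far from uniform (|0.52-0.5| = |0.48-0.5|), so they have the same entropy.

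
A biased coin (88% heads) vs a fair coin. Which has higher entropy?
Fair coin

The fair coin is uniform (p=0.5), maximizing binary entropy at 1 bit. The biased coin has H(0.88) ≈ 0.529 bits — its outcome is more predictable, so its entropy is lower.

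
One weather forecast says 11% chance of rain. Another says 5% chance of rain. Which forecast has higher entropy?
11% forecast

Treat each forecast as a Bernoulli distribution. Binary entropy is maximized at p=0.5 and falls off symmetrically toward 0 or 1. The 11% forecast is closer to 50%, so it is more uncertain. H(11%) ≈ 0.500 bits, H(5%) ≈ 0.286 bits.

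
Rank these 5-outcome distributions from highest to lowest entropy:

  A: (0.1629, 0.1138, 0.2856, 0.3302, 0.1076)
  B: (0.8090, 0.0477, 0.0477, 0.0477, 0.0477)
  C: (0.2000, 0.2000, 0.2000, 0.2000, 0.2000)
C > A > B

Key insight: Entropy is maximized by uniform distributions and minimized by concentrated distributions.

- Uniform distributions have maximum entropy log₂(5) = 2.3219 bits
- The more "peaked" or concentrated a distribution, the lower its entropy

Entropies:
  H(A) = 2.1734 bits
  H(B) = 1.0856 bits
  H(C) = 2.3219 bits

Ranking: C > A > B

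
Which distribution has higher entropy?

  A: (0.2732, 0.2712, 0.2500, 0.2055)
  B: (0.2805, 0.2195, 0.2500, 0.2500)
B

Both distributions are close to uniform, making this a harder comparison.

H(A) = 1.9912 bits
H(B) = 1.9946 bits

The distribution closer to uniform has higher entropy.
Answer: B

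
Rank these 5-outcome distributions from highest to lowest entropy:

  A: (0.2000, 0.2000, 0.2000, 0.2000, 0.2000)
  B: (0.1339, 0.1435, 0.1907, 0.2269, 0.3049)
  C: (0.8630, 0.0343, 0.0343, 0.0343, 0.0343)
A > B > C

Key insight: Entropy is maximized by uniform distributions and minimized by concentrated distributions.

- Uniform distributions have maximum entropy log₂(5) = 2.3219 bits
- The more "peaked" or concentrated a distribution, the lower its entropy

Entropies:
  H(A) = 2.3219 bits
  H(B) = 2.2543 bits
  H(C) = 0.8503 bits

Ranking: A > B > C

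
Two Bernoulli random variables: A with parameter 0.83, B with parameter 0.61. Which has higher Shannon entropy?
B

For binary distributions, entropy is maximized at p=0.5 and decreases as p moves toward 0 or 1.

H(A) = H(0.83) = 0.6577 bits
H(B) = H(0.61) = 0.9648 bits

Distribution B (p=0.61) is closer to uniform (p=0.5), so it has higher entropy.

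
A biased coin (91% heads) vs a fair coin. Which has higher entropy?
Fair coin

The fair coin is uniform (p=0.5), maximizing binary entropy at 1 bit. The biased coin has H(0.91) ≈ 0.436 bits — its outcome is more predictable, so its entropy is lower.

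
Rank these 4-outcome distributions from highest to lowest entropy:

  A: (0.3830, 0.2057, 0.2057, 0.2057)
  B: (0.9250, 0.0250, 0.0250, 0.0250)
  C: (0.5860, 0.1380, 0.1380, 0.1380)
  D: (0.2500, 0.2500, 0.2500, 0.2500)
D > A > C > B

Key insight: Entropy is maximized by uniform distributions and minimized by concentrated distributions.

Entropies:
  H(A) = 1.9381 bits
  H(B) = 0.5032 bits
  H(C) = 1.6347 bits
  H(D) = 2.0000 bits

Ranking: D > A > C > B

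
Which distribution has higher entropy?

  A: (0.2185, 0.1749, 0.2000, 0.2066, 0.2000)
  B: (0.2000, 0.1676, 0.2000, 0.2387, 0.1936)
A

Both distributions are close to uniform, making this a harder comparison.

H(A) = 2.3182 bits
H(B) = 2.3127 bits

The distribution closer to uniform has higher entropy.
Answer: A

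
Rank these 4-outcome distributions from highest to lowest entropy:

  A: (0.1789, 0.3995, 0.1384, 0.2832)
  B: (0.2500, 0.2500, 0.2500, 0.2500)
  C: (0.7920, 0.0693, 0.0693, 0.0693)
B > A > C

Key insight: Entropy is maximized by uniform distributions and minimized by concentrated distributions.

- Uniform distributions have maximum entropy log₂(4) = 2.0000 bits
- The more "peaked" or concentrated a distribution, the lower its entropy

Entropies:
  H(A) = 1.8833 bits
  H(B) = 2.0000 bits
  H(C) = 1.0673 bits

Ranking: B > A > C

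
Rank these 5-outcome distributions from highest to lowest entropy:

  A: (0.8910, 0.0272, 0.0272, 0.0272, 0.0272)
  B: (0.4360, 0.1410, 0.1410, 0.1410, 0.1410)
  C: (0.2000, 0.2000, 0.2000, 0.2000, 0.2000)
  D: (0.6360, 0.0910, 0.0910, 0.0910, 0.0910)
C > B > D > A

Key insight: Entropy is maximized by uniform distributions and minimized by concentrated distributions.

Entropies:
  H(A) = 0.7149 bits
  H(B) = 2.1161 bits
  H(C) = 2.3219 bits
  H(D) = 1.6740 bits

Ranking: C > B > D > A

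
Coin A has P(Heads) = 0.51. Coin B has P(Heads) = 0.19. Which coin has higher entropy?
A

For binary distributions, entropy is maximized at p=0.5 and decreases as p moves toward 0 or 1.

H(A) = H(0.51) = 0.9997 bits
H(B) = H(0.19) = 0.7015 bits

Distribution A (p=0.51) is closer to uniform (p=0.5), so it has higher entropy.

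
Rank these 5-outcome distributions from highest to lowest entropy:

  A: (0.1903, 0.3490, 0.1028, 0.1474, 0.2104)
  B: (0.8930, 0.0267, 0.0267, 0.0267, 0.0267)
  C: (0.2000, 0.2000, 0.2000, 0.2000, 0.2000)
C > A > B

Key insight: Entropy is maximized by uniform distributions and minimized by concentrated distributions.

- Uniform distributions have maximum entropy log₂(5) = 2.3219 bits
- The more "peaked" or concentrated a distribution, the lower its entropy

Entropies:
  H(A) = 2.2033 bits
  H(B) = 0.7048 bits
  H(C) = 2.3219 bits

Ranking: C > A > B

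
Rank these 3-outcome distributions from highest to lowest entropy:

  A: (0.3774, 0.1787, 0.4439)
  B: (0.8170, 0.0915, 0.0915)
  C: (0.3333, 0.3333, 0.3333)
C > A > B

Key insight: Entropy is maximized by uniform distributions and minimized by concentrated distributions.

- Uniform distributions have maximum entropy log₂(3) = 1.5850 bits
- The more "peaked" or concentrated a distribution, the lower its entropy

Entropies:
  H(A) = 1.4946 bits
  H(B) = 0.8696 bits
  H(C) = 1.5850 bits

Ranking: C > A > B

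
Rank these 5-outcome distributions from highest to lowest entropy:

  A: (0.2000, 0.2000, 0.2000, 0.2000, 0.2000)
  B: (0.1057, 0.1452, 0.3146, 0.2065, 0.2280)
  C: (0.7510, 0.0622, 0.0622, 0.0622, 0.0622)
A > B > C

Key insight: Entropy is maximized by uniform distributions and minimized by concentrated distributions.

- Uniform distributions have maximum entropy log₂(5) = 2.3219 bits
- The more "peaked" or concentrated a distribution, the lower its entropy

Entropies:
  H(A) = 2.3219 bits
  H(B) = 2.2280 bits
  H(C) = 1.3077 bits

Ranking: A > B > C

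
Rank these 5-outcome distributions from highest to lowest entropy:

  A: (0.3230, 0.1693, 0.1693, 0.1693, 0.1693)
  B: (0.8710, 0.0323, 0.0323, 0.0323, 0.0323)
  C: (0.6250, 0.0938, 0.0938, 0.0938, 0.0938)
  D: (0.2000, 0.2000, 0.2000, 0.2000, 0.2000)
D > A > C > B

Key insight: Entropy is maximized by uniform distributions and minimized by concentrated distributions.

Entropies:
  H(A) = 2.2616 bits
  H(B) = 0.8127 bits
  H(C) = 1.7044 bits
  H(D) = 2.3219 bits

Ranking: D > A > C > B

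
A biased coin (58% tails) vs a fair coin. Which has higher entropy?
Fair coin

The fair coin is uniform (p=0.5), maximizing binary entropy at 1 bit. The biased coin has H(0.58) ≈ 0.981 bits — its outcome is more predictable, so its entropy is lower.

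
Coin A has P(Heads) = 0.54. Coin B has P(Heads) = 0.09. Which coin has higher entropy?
A

For binary distributions, entropy is maximized at p=0.5 and decreases as p moves toward 0 or 1.

H(A) = H(0.54) = 0.9954 bits
H(B) = H(0.09) = 0.4365 bits

Distribution A (p=0.54) is closer to uniform (p=0.5), so it has higher entropy.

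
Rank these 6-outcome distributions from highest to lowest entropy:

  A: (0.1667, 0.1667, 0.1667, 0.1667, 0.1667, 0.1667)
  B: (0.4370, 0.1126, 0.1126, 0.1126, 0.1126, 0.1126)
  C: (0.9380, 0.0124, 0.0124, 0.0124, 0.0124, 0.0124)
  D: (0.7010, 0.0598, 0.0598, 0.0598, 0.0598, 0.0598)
A > B > D > C

Key insight: Entropy is maximized by uniform distributions and minimized by concentrated distributions.

Entropies:
  H(A) = 2.5850 bits
  H(B) = 2.2958 bits
  H(C) = 0.4793 bits
  H(D) = 1.5743 bits

Ranking: A > B > D > C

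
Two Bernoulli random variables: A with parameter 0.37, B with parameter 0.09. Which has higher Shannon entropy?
A

For binary distributions, entropy is maximized at p=0.5 and decreases as p moves toward 0 or 1.

H(A) = H(0.37) = 0.9507 bits
H(B) = H(0.09) = 0.4365 bits

Distribution A (p=0.37) is closer to uniform (p=0.5), so it has higher entropy.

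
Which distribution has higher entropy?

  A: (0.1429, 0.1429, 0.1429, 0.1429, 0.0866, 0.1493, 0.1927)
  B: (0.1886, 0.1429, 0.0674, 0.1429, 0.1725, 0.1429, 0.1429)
A

Both distributions are close to uniform, making this a harder comparison.

H(A) = 2.7772 bits
H(B) = 2.7578 bits

The distribution closer to uniform has higher entropy.
Answer: A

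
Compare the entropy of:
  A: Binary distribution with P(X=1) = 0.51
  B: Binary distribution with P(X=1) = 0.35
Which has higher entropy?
A

For binary distributions, entropy is maximized at p=0.5 and decreases as p moves toward 0 or 1.

H(A) = H(0.51) = 0.9997 bits
H(B) = H(0.35) = 0.9341 bits

Distribution A (p=0.51) is closer to uniform (p=0.5), so it has higher entropy.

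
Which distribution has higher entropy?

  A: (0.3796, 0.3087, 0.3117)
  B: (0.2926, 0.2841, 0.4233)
A

Both distributions are close to uniform, making this a harder comparison.

H(A) = 1.5781 bits
H(B) = 1.5596 bits

The distribution closer to uniform has higher entropy.
Answer: A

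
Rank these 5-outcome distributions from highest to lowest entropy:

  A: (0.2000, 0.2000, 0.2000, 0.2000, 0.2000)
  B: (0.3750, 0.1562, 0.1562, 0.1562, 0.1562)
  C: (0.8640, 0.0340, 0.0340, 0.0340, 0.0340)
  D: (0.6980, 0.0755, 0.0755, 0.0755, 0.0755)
A > B > D > C

Key insight: Entropy is maximized by uniform distributions and minimized by concentrated distributions.

Entropies:
  H(A) = 2.3219 bits
  H(B) = 2.2044 bits
  H(C) = 0.8457 bits
  H(D) = 1.4877 bits

Ranking: A > B > D > C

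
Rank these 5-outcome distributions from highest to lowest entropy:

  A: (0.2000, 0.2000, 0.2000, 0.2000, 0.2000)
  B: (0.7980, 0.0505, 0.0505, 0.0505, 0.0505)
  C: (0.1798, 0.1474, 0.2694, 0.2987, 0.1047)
A > C > B

Key insight: Entropy is maximized by uniform distributions and minimized by concentrated distributions.

- Uniform distributions have maximum entropy log₂(5) = 2.3219 bits
- The more "peaked" or concentrated a distribution, the lower its entropy

Entropies:
  H(A) = 2.3219 bits
  H(B) = 1.1299 bits
  H(C) = 2.2236 bits

Ranking: A > C > B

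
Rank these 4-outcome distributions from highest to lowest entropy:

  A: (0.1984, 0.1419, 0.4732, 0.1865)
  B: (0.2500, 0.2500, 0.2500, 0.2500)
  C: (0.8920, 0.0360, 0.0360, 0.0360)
B > A > C

Key insight: Entropy is maximized by uniform distributions and minimized by concentrated distributions.

- Uniform distributions have maximum entropy log₂(4) = 2.0000 bits
- The more "peaked" or concentrated a distribution, the lower its entropy

Entropies:
  H(A) = 1.8253 bits
  H(B) = 2.0000 bits
  H(C) = 0.6650 bits

Ranking: B > A > C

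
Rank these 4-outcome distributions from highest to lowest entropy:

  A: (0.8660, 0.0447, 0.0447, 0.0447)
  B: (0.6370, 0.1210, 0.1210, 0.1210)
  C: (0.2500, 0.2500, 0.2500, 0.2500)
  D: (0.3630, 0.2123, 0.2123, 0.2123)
C > D > B > A

Key insight: Entropy is maximized by uniform distributions and minimized by concentrated distributions.

Entropies:
  H(A) = 0.7807 bits
  H(B) = 1.5205 bits
  H(C) = 2.0000 bits
  H(D) = 1.9548 bits

Ranking: C > D > B > A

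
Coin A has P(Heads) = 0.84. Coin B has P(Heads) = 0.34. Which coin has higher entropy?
B

For binary distributions, entropy is maximized at p=0.5 and decreases as p moves toward 0 or 1.

H(A) = H(0.84) = 0.6343 bits
H(B) = H(0.34) = 0.9248 bits

Distribution B (p=0.34) is closer to uniform (p=0.5), so it has higher entropy.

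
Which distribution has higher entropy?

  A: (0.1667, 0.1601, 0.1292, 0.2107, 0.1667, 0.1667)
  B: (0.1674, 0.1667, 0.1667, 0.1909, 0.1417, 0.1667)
B

Both distributions are close to uniform, making this a harder comparison.

H(A) = 2.5704 bits
H(B) = 2.5797 bits

The distribution closer to uniform has higher entropy.
Answer: B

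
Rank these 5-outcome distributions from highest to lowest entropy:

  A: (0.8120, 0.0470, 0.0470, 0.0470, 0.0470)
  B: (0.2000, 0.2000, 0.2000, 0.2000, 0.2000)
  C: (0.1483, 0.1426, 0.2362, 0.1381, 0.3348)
B > C > A

Key insight: Entropy is maximized by uniform distributions and minimized by concentrated distributions.

- Uniform distributions have maximum entropy log₂(5) = 2.3219 bits
- The more "peaked" or concentrated a distribution, the lower its entropy

Entropies:
  H(A) = 1.0733 bits
  H(B) = 2.3219 bits
  H(C) = 2.2238 bits

Ranking: B > C > A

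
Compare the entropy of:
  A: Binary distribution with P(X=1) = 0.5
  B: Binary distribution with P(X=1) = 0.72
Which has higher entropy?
A

For binary distributions, entropy is maximized at p=0.5 and decreases as p moves toward 0 or 1.

H(A) = H(0.5) = 1.0000 bits
H(B) = H(0.72) = 0.8555 bits

Distribution A (p=0.5) is closer to uniform (p=0.5), so it has higher entropy.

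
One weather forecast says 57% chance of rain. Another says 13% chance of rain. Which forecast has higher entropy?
57% forecast

Treat each forecast as a Bernoulli distribution. Binary entropy is maximized at p=0.5 and falls off symmetrically toward 0 or 1. The 57% forecast is closer to 50%, so it is more uncertain. H(57%) ≈ 0.986 bits, H(13%) ≈ 0.557 bits.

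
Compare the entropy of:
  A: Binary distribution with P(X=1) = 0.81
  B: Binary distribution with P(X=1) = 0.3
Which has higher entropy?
B

For binary distributions, entropy is maximized at p=0.5 and decreases as p moves toward 0 or 1.

H(A) = H(0.81) = 0.7015 bits
H(B) = H(0.3) = 0.8813 bits

Distribution B (p=0.3) is closer to uniform (p=0.5), so it has higher entropy.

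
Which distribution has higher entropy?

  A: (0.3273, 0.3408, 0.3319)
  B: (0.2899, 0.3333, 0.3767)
A

Both distributions are close to uniform, making this a harder comparison.

H(A) = 1.5848 bits
H(B) = 1.5768 bits

The distribution closer to uniform has higher entropy.
Answer: A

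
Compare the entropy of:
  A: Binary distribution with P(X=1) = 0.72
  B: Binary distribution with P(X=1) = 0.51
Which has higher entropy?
B

For binary distributions, entropy is maximized at p=0.5 and decreases as p moves toward 0 or 1.

H(A) = H(0.72) = 0.8555 bits
H(B) = H(0.51) = 0.9997 bits

Distribution B (p=0.51) is closer to uniform (p=0.5), so it has higher entropy.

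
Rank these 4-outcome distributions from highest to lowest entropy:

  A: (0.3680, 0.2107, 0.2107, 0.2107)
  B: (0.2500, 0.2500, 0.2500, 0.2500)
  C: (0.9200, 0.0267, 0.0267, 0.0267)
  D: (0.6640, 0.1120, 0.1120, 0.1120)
B > A > D > C

Key insight: Entropy is maximized by uniform distributions and minimized by concentrated distributions.

Entropies:
  H(A) = 1.9508 bits
  H(B) = 2.0000 bits
  H(C) = 0.5290 bits
  H(D) = 1.4535 bits

Ranking: B > A > D > C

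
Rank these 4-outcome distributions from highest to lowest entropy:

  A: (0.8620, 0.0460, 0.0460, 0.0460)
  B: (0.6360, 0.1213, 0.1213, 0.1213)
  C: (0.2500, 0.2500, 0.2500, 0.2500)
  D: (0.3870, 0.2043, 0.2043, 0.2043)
C > D > B > A

Key insight: Entropy is maximized by uniform distributions and minimized by concentrated distributions.

Entropies:
  H(A) = 0.7977 bits
  H(B) = 1.5229 bits
  H(C) = 2.0000 bits
  H(D) = 1.9344 bits

Ranking: C > D > B > A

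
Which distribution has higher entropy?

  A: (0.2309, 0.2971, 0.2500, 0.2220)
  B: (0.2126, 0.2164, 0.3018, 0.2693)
A

Both distributions are close to uniform, making this a harder comparison.

H(A) = 1.9906 bits
H(B) = 1.9840 bits

The distribution closer to uniform has higher entropy.
Answer: A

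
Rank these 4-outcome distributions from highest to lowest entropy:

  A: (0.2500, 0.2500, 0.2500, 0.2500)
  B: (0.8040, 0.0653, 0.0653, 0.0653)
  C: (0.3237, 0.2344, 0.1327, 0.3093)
A > C > B

Key insight: Entropy is maximized by uniform distributions and minimized by concentrated distributions.

- Uniform distributions have maximum entropy log₂(4) = 2.0000 bits
- The more "peaked" or concentrated a distribution, the lower its entropy

Entropies:
  H(A) = 2.0000 bits
  H(B) = 1.0245 bits
  H(C) = 1.9275 bits

Ranking: A > C > B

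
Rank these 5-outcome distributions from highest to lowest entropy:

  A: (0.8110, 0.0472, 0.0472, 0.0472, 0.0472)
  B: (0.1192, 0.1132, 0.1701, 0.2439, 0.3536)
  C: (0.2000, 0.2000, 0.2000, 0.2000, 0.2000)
C > B > A

Key insight: Entropy is maximized by uniform distributions and minimized by concentrated distributions.

- Uniform distributions have maximum entropy log₂(5) = 2.3219 bits
- The more "peaked" or concentrated a distribution, the lower its entropy

Entropies:
  H(A) = 1.0774 bits
  H(B) = 2.1830 bits
  H(C) = 2.3219 bits

Ranking: C > B > A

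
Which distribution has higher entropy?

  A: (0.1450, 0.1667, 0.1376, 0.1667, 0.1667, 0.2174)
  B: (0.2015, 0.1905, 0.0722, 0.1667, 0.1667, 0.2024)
A

Both distributions are close to uniform, making this a harder comparison.

H(A) = 2.5688 bits
H(B) = 2.5234 bits

The distribution closer to uniform has higher entropy.
Answer: A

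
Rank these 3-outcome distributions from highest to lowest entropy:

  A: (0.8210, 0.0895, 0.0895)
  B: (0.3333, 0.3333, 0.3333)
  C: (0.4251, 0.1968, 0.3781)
B > C > A

Key insight: Entropy is maximized by uniform distributions and minimized by concentrated distributions.

- Uniform distributions have maximum entropy log₂(3) = 1.5850 bits
- The more "peaked" or concentrated a distribution, the lower its entropy

Entropies:
  H(A) = 0.8569 bits
  H(B) = 1.5850 bits
  H(C) = 1.5167 bits

Ranking: B > C > A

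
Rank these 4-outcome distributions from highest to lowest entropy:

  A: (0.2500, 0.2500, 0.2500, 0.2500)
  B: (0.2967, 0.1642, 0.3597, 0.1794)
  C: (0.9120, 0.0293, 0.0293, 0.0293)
A > B > C

Key insight: Entropy is maximized by uniform distributions and minimized by concentrated distributions.

- Uniform distributions have maximum entropy log₂(4) = 2.0000 bits
- The more "peaked" or concentrated a distribution, the lower its entropy

Entropies:
  H(A) = 2.0000 bits
  H(B) = 1.9234 bits
  H(C) = 0.5692 bits

Ranking: A > B > C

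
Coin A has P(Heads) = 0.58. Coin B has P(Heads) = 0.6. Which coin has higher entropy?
A

For binary distributions, entropy is maximized at p=0.5 and decreases as p moves toward 0 or 1.

H(A) = H(0.58) = 0.9815 bits
H(B) = H(0.6) = 0.9710 bits

Distribution A (p=0.58) is closer to uniform (p=0.5), so it has higher entropy.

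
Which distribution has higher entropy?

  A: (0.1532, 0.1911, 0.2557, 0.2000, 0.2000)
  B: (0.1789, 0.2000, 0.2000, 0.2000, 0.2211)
B

Both distributions are close to uniform, making this a harder comparison.

H(A) = 2.3027 bits
H(B) = 2.3187 bits

The distribution closer to uniform has higher entropy.
Answer: B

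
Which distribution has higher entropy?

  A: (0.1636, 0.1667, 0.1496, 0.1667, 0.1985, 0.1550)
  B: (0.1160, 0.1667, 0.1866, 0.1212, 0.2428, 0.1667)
A

Both distributions are close to uniform, making this a harder comparison.

H(A) = 2.5789 bits
H(B) = 2.5391 bits

The distribution closer to uniform has higher entropy.
Answer: A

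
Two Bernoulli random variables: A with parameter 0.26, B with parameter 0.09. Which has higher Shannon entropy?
A

For binary distributions, entropy is maximized at p=0.5 and decreases as p moves toward 0 or 1.

H(A) = H(0.26) = 0.8267 bits
H(B) = H(0.09) = 0.4365 bits

Distribution A (p=0.26) is closer to uniform (p=0.5), so it has higher entropy.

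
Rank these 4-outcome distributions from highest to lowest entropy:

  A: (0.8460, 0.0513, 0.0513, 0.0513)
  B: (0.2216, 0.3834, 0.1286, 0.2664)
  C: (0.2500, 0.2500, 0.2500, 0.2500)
C > B > A

Key insight: Entropy is maximized by uniform distributions and minimized by concentrated distributions.

- Uniform distributions have maximum entropy log₂(4) = 2.0000 bits
- The more "peaked" or concentrated a distribution, the lower its entropy

Entropies:
  H(A) = 0.8638 bits
  H(B) = 1.9010 bits
  H(C) = 2.0000 bits

Ranking: C > B > A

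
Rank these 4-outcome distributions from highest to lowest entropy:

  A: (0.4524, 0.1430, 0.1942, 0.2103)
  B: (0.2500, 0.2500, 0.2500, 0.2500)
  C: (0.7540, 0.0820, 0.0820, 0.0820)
B > A > C

Key insight: Entropy is maximized by uniform distributions and minimized by concentrated distributions.

- Uniform distributions have maximum entropy log₂(4) = 2.0000 bits
- The more "peaked" or concentrated a distribution, the lower its entropy

Entropies:
  H(A) = 1.8513 bits
  H(B) = 2.0000 bits
  H(C) = 1.1948 bits

Ranking: B > A > C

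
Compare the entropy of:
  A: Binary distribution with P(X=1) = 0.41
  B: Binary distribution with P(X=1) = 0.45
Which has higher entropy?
B

For binary distributions, entropy is maximized at p=0.5 and decreases as p moves toward 0 or 1.

H(A) = H(0.41) = 0.9765 bits
H(B) = H(0.45) = 0.9928 bits

Distribution B (p=0.45) is closer to uniform (p=0.5), so it has higher entropy.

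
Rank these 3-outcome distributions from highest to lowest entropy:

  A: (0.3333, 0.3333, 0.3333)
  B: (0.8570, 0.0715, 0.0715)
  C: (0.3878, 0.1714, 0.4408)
A > C > B

Key insight: Entropy is maximized by uniform distributions and minimized by concentrated distributions.

- Uniform distributions have maximum entropy log₂(3) = 1.5850 bits
- The more "peaked" or concentrated a distribution, the lower its entropy

Entropies:
  H(A) = 1.5850 bits
  H(B) = 0.7350 bits
  H(C) = 1.4871 bits

Ranking: A > C > B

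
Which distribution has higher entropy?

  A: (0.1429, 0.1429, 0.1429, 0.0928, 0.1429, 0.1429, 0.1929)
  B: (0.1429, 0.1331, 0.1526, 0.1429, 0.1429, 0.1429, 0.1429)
B

Both distributions are close to uniform, making this a harder comparison.

H(A) = 2.7815 bits
H(B) = 2.8064 bits

The distribution closer to uniform has higher entropy.
Answer: B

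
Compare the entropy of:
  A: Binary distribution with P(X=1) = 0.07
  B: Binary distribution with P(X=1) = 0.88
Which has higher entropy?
B

For binary distributions, entropy is maximized at p=0.5 and decreases as p moves toward 0 or 1.

H(A) = H(0.07) = 0.3659 bits
H(B) = H(0.88) = 0.5294 bits

Distribution B (p=0.88) is closer to uniform (p=0.5), so it has higher entropy.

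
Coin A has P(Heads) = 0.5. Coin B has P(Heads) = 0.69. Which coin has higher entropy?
A

For binary distributions, entropy is maximized at p=0.5 and decreases as p moves toward 0 or 1.

H(A) = H(0.5) = 1.0000 bits
H(B) = H(0.69) = 0.8932 bits

Distribution A (p=0.5) is closer to uniform (p=0.5), so it has higher entropy.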